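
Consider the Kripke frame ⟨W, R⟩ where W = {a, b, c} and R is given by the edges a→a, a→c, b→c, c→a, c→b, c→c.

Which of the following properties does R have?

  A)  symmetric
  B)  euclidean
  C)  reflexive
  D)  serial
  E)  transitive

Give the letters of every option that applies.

(A) symmetric: every R-edge is matched by its reverse.
(B) not euclidean: c R a and c R b but not a R b.
(C) not reflexive: not b R b.
(D) serial: every world has an R-successor.
(E) not transitive: a R c and c R b but not a R b.

A, D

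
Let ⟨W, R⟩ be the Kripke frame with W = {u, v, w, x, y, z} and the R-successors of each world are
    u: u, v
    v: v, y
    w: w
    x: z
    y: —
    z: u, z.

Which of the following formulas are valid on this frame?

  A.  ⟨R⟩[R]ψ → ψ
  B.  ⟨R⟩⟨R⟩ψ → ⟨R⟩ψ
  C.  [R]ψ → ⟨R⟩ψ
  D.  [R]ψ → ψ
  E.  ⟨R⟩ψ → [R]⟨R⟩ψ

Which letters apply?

R is not reflexive: not x R x.
R is not symmetric: u R v but not v R u.
R is not transitive: u R v and v R y but not u R y.
R is not euclidean: u R v and u R u but not v R u.
R is not serial: y has no R-successor.
(A) ⟨R⟩[R]ψ → ψ (the dual of axiom B) characterises the symmetric frames. R is not symmetric — not valid.
(B) ⟨R⟩⟨R⟩ψ → ⟨R⟩ψ is the dual of axiom 4; it is valid on a frame exactly when R is transitive. R is not transitive, so not valid.
(C) [R]ψ → ⟨R⟩ψ (axiom D) characterises the serial frames. R is not serial — not valid.
(D) [R]ψ → ψ is axiom T, which corresponds to reflexivity. R is not reflexive — not valid.
(E) ⟨R⟩ψ → [R]⟨R⟩ψ is axiom 5; it is valid on a frame exactly when R is euclidean. R is not euclidean, so not valid.

none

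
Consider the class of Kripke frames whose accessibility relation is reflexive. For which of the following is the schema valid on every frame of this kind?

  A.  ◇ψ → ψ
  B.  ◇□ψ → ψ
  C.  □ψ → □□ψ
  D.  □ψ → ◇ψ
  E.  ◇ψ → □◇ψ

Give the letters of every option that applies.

A reflexive relation is serial.
(A) ◇ψ → ψ is the converse of T; it holds exactly when R ⊆ identity. Such an R need not be a subset of the identity — not valid.
(B) ◇□ψ → ψ is the dual of axiom B, which corresponds to symmetry. Such an R need not be symmetric — not valid.
(C) □ψ → □□ψ (axiom 4) characterises the transitive frames. Such an R need not be transitive — not valid.
(D) □ψ → ◇ψ (axiom D) characterises the serial frames. Every such R is serial — valid.
(E) ◇ψ → □◇ψ is axiom 5; it is valid on a frame exactly when R is euclidean. Such an R need not be euclidean, so not valid.

D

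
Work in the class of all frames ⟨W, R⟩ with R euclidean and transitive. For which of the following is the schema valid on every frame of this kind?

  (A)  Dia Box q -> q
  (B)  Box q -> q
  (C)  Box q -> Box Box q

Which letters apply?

C

(A) Dia Box q -> q (the dual of axiom B) characterises the symmetric frames. Such an R need not be symmetric — not valid.
(B) Box q -> q is axiom T, which corresponds to reflexivity. Such an R need not be reflexive — not valid.
(C) Box q -> Box Box q is axiom 4; it is valid on a frame exactly when R is transitive. Every such R is transitive, so valid.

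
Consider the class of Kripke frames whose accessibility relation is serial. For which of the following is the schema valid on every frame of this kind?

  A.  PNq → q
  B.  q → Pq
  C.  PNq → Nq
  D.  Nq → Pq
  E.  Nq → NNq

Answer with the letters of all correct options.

D

(A) PNq → q is the dual of axiom B; it is valid on a frame exactly when R is symmetric. Such an R need not be symmetric, so not valid.
(B) q → Pq is the dual of axiom T; it is valid on a frame exactly when R is reflexive. Such an R need not be reflexive, so not valid.
(C) PNq → Nq is the dual of axiom 5, which corresponds to the euclidean property. Such an R need not be euclidean — not valid.
(D) Nq → Pq is axiom D, which corresponds to seriality. Every such R is serial — valid.
(E) Nq → NNq is axiom 4, which corresponds to transitivity. Such an R need not be transitive — not valid.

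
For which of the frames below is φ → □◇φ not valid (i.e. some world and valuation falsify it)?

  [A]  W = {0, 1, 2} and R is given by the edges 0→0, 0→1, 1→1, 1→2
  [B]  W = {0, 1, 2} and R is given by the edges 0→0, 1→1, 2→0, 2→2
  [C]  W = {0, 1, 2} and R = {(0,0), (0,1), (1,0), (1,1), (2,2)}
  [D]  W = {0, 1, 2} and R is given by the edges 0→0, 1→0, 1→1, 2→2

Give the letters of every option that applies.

The schema φ → □◇φ is axiom B; it is valid on a frame iff R is symmetric.
(A) R is not symmetric (0 R 1 but not 1 R 0), so the schema fails here.
(B) R is not symmetric (2 R 0 but not 0 R 2), so the schema fails here.
(C) R is symmetric (every R-edge is matched by its reverse), so the schema is valid here.
(D) R is not symmetric (1 R 0 but not 0 R 1), so the schema fails here.

A, B, D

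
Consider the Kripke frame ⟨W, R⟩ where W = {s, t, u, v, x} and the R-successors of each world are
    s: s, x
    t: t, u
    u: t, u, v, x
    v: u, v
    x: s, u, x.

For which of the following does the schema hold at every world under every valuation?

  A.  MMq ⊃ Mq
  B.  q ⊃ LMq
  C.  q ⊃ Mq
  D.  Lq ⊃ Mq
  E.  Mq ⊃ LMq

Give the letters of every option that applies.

R is reflexive: each world relates to itself.
R is symmetric: every R-edge is matched by its reverse.
R is not transitive: s R x and x R u but not s R u.
R is not euclidean: u R t and u R v but not t R v.
R is serial: every world has an R-successor.
(A) MMq ⊃ Mq is the dual of axiom 4, which corresponds to transitivity. R is not transitive — not valid.
(B) q ⊃ LMq is axiom B, which corresponds to symmetry. R is symmetric — valid.
(C) the dual of axiom T: valid iff R is reflexive. R is reflexive — valid.
(D) Lq ⊃ Mq is axiom D, which corresponds to seriality. R is serial — valid.
(E) axiom 5: valid iff R is euclidean. R is not euclidean — not valid.

B, C, D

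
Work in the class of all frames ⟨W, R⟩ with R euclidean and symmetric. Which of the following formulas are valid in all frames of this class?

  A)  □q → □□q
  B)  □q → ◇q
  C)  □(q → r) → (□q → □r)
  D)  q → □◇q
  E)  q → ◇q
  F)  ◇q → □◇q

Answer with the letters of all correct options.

A symmetric euclidean relation is transitive (uRv and vRw give vRu by symmetry, then uRw by the euclidean condition, applied at v).
(A) □q → □□q (axiom 4) characterises the transitive frames. Every such R is transitive — valid.
(B) axiom D: valid iff R is serial. Such an R need not be serial — not valid.
(C) □(q → r) → (□q → □r) is axiom K, valid on every Kripke frame — valid.
(D) axiom B: valid iff R is symmetric. Every such R is symmetric — valid.
(E) q → ◇q (the dual of axiom T) characterises the reflexive frames. Such an R need not be reflexive — not valid.
(F) ◇q → □◇q is axiom 5, which corresponds to the euclidean property. Every such R is euclidean — valid.

A, C, D, F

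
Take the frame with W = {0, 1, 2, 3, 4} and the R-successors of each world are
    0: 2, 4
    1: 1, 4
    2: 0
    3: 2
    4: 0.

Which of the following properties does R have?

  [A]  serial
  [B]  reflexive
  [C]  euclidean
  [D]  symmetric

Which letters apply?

(A) serial: every world has an R-successor.
(B) not reflexive: not 0 R 0.
(C) not euclidean: 0 R 2 and 0 R 4 but not 2 R 4.
(D) not symmetric: 1 R 4 but not 4 R 1.

A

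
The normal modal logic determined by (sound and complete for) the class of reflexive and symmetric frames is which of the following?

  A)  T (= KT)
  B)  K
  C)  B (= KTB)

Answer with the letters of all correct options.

C

(A) T (= KT) is determined by the class of reflexive frames.
(B) K is determined by the class of arbitrary frames.
(C) B (= KTB) is determined by exactly this class.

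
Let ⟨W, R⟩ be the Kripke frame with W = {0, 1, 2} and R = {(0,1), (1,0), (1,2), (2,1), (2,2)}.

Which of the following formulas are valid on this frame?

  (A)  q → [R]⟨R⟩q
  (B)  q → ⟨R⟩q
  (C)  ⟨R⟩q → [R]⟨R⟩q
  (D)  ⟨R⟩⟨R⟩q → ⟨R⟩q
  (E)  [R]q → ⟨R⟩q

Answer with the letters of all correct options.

R is not reflexive: not 0 R 0.
R is symmetric: every R-edge is matched by its reverse.
R is not transitive: 0 R 1 and 1 R 0 but not 0 R 0.
R is not euclidean: 1 R 0 and 1 R 2 but not 0 R 2.
R is serial: every world has an R-successor.
(A) q → [R]⟨R⟩q (axiom B) characterises the symmetric frames. R is symmetric — valid.
(B) the dual of axiom T: valid iff R is reflexive. R is not reflexive — not valid.
(C) ⟨R⟩q → [R]⟨R⟩q is axiom 5, which corresponds to the euclidean property. R is not euclidean — not valid.
(D) the dual of axiom 4: valid iff R is transitive. R is not transitive — not valid.
(E) [R]q → ⟨R⟩q is axiom D, which corresponds to seriality. R is serial — valid.

A, E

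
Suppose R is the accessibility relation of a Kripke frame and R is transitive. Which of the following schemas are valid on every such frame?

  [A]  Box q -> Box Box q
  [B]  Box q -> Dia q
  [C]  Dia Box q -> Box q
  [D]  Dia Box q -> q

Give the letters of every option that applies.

A

(A) Box q -> Box Box q (axiom 4) characterises the transitive frames. Every such R is transitive — valid.
(B) Box q -> Dia q is axiom D; it is valid on a frame exactly when R is serial. Such an R need not be serial, so not valid.
(C) the dual of axiom 5: valid iff R is euclidean. Such an R need not be euclidean — not valid.
(D) Dia Box q -> q is the dual of axiom B, which corresponds to symmetry. Such an R need not be symmetric — not valid.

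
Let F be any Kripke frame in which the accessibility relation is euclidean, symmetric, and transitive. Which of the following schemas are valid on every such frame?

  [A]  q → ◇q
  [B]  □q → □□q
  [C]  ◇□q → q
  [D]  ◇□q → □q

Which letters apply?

B, C, D

(A) the dual of axiom T: valid iff R is reflexive. Such an R need not be reflexive — not valid.
(B) □q → □□q (axiom 4) characterises the transitive frames. Every such R is transitive — valid.
(C) ◇□q → q (the dual of axiom B) characterises the symmetric frames. Every such R is symmetric — valid.
(D) the dual of axiom 5: valid iff R is euclidean. Every such R is euclidean — valid.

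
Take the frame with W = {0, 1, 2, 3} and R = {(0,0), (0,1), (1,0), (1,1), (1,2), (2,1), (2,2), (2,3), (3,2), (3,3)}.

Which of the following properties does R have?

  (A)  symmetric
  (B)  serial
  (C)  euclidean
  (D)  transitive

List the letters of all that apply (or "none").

A, B

(A) symmetric: every R-edge is matched by its reverse.
(B) serial: every world has an R-successor.
(C) not euclidean: 1 R 0 and 1 R 2 but not 0 R 2.
(D) not transitive: 0 R 1 and 1 R 2 but not 0 R 2.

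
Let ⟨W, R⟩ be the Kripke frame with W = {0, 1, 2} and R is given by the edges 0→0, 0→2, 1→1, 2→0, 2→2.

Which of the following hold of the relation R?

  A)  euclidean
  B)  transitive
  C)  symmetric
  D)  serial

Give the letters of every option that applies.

A, B, C, D

(A) euclidean: any two R-successors of the same world are R-related.
(B) transitive: R is closed under composition.
(C) symmetric: every R-edge is matched by its reverse.
(D) serial: every world has an R-successor.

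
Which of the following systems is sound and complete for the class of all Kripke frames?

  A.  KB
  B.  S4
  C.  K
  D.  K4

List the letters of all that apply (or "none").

(A) KB is determined by the class of symmetric frames.
(B) S4 is determined by the class of reflexive and transitive frames.
(C) K is determined by exactly this class.
(D) K4 is determined by the class of transitive frames.

C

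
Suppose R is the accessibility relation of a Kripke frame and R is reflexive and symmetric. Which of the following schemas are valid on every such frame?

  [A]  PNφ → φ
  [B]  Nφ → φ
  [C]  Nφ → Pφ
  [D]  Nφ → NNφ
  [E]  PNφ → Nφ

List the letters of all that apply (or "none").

Reflexive relations are serial.
(A) PNφ → φ (the dual of axiom B) characterises the symmetric frames. Every such R is symmetric — valid.
(B) Nφ → φ is axiom T, which corresponds to reflexivity. Every such R is reflexive — valid.
(C) Nφ → Pφ is axiom D; it is valid on a frame exactly when R is serial. Every such R is serial, so valid.
(D) axiom 4: valid iff R is transitive. Such an R need not be transitive — not valid.
(E) PNφ → Nφ (the dual of axiom 5) characterises the euclidean frames. Such an R need not be euclidean — not valid.

A, B, C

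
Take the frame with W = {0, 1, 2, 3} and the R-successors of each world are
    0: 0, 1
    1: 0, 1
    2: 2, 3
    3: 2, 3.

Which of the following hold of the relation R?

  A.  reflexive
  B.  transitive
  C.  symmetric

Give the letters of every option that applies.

(A) reflexive: each world relates to itself.
(B) transitive: R is closed under composition.
(C) symmetric: every R-edge is matched by its reverse.

A, B, C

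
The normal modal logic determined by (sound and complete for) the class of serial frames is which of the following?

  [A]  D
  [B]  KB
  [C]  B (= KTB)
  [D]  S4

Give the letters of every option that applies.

A

(A) D is determined by exactly this class.
(B) KB is determined by the class of symmetric frames.
(C) B (= KTB) is determined by the class of reflexive and symmetric frames.
(D) S4 is determined by the class of reflexive and transitive frames.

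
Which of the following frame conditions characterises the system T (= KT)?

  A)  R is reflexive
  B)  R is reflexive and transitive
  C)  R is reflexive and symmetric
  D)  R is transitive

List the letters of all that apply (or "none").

A

(A) T (= KT) is sound and complete for exactly this class.
(B) this class determines S4, not T (= KT).
(C) this class determines B (= KTB), not T (= KT).
(D) this class determines K4, not T (= KT).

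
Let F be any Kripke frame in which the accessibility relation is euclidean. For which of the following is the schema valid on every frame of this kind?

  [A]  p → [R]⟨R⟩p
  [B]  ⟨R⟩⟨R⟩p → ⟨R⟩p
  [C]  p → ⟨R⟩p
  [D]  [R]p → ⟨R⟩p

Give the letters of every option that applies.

(A) p → [R]⟨R⟩p is axiom B; it is valid on a frame exactly when R is symmetric. Such an R need not be symmetric, so not valid.
(B) ⟨R⟩⟨R⟩p → ⟨R⟩p is the dual of axiom 4; it is valid on a frame exactly when R is transitive. Such an R need not be transitive, so not valid.
(C) p → ⟨R⟩p is the dual of axiom T, which corresponds to reflexivity. Such an R need not be reflexive — not valid.
(D) [R]p → ⟨R⟩p is axiom D, which corresponds to seriality. Such an R need not be serial — not valid.

none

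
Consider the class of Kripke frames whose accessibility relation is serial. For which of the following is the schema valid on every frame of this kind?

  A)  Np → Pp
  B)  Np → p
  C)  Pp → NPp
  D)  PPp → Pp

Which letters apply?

A

(A) Np → Pp is axiom D; it is valid on a frame exactly when R is serial. Every such R is serial, so valid.
(B) Np → p is axiom T; it is valid on a frame exactly when R is reflexive. Such an R need not be reflexive, so not valid.
(C) Pp → NPp is axiom 5; it is valid on a frame exactly when R is euclidean. Such an R need not be euclidean, so not valid.
(D) PPp → Pp (the dual of axiom 4) characterises the transitive frames. Such an R need not be transitive — not valid.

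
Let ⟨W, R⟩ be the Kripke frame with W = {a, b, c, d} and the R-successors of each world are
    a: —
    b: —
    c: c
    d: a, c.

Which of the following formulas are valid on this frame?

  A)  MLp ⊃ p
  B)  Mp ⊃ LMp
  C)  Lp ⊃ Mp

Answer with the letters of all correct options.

none

R is not symmetric: d R a but not a R d.
R is not euclidean: d R a and d R c but not a R c.
R is not serial: a has no R-successor.
(A) MLp ⊃ p is the dual of axiom B; it is valid on a frame exactly when R is symmetric. R is not symmetric, so not valid.
(B) Mp ⊃ LMp (axiom 5) characterises the euclidean frames. R is not euclidean — not valid.
(C) Lp ⊃ Mp is axiom D, which corresponds to seriality. R is not serial — not valid.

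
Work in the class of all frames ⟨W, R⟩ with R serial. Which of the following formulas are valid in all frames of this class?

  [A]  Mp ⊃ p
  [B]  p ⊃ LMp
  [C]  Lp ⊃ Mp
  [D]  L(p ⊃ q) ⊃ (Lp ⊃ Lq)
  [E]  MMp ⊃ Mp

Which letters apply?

(A) Mp ⊃ p (the converse of T) corresponds to R being a subset of the identity. Such an R need not be a subset of the identity, so not valid.
(B) p ⊃ LMp is axiom B, which corresponds to symmetry. Such an R need not be symmetric — not valid.
(C) axiom D: valid iff R is serial. Every such R is serial — valid.
(D) L(p ⊃ q) ⊃ (Lp ⊃ Lq) is the K axiom; it holds on all frames — valid.
(E) MMp ⊃ Mp is the dual of axiom 4, which corresponds to transitivity. Such an R need not be transitive — not valid.

C, D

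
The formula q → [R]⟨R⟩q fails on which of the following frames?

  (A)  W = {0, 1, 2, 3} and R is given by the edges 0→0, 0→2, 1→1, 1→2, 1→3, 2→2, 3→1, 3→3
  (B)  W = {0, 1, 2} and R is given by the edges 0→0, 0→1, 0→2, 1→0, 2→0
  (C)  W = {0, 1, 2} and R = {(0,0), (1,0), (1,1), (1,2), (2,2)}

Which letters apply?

A, C

The schema q → [R]⟨R⟩q is axiom B; it is valid on a frame iff R is symmetric.
(A) R is not symmetric (0 R 2 but not 2 R 0), so the schema fails here.
(B) R is symmetric (every R-edge is matched by its reverse), so the schema is valid here.
(C) R is not symmetric (1 R 0 but not 0 R 1), so the schema fails here.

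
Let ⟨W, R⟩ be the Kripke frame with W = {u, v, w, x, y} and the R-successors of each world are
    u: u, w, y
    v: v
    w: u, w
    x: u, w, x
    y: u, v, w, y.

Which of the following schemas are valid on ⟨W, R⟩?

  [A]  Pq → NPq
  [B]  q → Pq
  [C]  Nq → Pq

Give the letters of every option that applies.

R is reflexive: each world relates to itself.
R is not euclidean: u R w and u R y but not w R y.
R is serial: every world has an R-successor.
(A) axiom 5: valid iff R is euclidean. R is not euclidean — not valid.
(B) q → Pq is the dual of axiom T, which corresponds to reflexivity. R is reflexive — valid.
(C) Nq → Pq is axiom D; it is valid on a frame exactly when R is serial. R is serial, so valid.

B, C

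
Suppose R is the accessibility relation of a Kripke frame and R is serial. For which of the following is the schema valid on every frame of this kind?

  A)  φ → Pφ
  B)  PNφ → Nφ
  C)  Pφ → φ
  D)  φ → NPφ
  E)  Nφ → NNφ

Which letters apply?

(A) φ → Pφ is the dual of axiom T, which corresponds to reflexivity. Such an R need not be reflexive — not valid.
(B) PNφ → Nφ (the dual of axiom 5) characterises the euclidean frames. Such an R need not be euclidean — not valid.
(C) Pφ → φ (the converse of T) corresponds to R being a subset of the identity. Such an R need not be a subset of the identity, so not valid.
(D) φ → NPφ is axiom B; it is valid on a frame exactly when R is symmetric. Such an R need not be symmetric, so not valid.
(E) Nφ → NNφ is axiom 4; it is valid on a frame exactly when R is transitive. Such an R need not be transitive, so not valid.

none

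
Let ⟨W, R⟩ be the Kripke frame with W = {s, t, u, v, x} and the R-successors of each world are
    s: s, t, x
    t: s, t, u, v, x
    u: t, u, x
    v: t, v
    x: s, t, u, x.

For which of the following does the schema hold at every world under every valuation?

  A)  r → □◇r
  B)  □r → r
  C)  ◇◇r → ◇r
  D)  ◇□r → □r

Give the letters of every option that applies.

A, B

R is reflexive: each world relates to itself.
R is symmetric: every R-edge is matched by its reverse.
R is not transitive: s R t and t R u but not s R u.
R is not euclidean: t R s and t R u but not s R u.
(A) r → □◇r is axiom B, which corresponds to symmetry. R is symmetric — valid.
(B) □r → r is axiom T; it is valid on a frame exactly when R is reflexive. R is reflexive, so valid.
(C) ◇◇r → ◇r is the dual of axiom 4; it is valid on a frame exactly when R is transitive. R is not transitive, so not valid.
(D) ◇□r → □r is the dual of axiom 5, which corresponds to the euclidean property. R is not euclidean — not valid.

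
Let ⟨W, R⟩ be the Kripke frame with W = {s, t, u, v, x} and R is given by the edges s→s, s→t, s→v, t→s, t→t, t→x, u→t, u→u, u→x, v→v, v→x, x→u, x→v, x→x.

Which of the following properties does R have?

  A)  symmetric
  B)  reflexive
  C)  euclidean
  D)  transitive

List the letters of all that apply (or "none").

B

(A) not symmetric: s R v but not v R s.
(B) reflexive: each world relates to itself.
(C) not euclidean: s R t and s R v but not t R v.
(D) not transitive: s R t and t R x but not s R x.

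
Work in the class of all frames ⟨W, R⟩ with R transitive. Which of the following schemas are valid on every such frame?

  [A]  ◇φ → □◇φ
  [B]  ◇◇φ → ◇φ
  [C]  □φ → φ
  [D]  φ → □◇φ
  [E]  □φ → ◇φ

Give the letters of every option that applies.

B

(A) axiom 5: valid iff R is euclidean. Such an R need not be euclidean — not valid.
(B) ◇◇φ → ◇φ (the dual of axiom 4) characterises the transitive frames. Every such R is transitive — valid.
(C) □φ → φ is axiom T; it is valid on a frame exactly when R is reflexive. Such an R need not be reflexive, so not valid.
(D) φ → □◇φ (axiom B) characterises the symmetric frames. Such an R need not be symmetric — not valid.
(E) □φ → ◇φ is axiom D, which corresponds to seriality. Such an R need not be serial — not valid.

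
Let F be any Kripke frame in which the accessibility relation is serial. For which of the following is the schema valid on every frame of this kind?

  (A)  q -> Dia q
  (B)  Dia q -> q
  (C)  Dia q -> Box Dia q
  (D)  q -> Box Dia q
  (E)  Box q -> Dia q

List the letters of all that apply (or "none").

(A) the dual of axiom T: valid iff R is reflexive. Such an R need not be reflexive — not valid.
(B) Dia q -> q (the converse of T) corresponds to R being a subset of the identity. Such an R need not be a subset of the identity, so not valid.
(C) Dia q -> Box Dia q is axiom 5; it is valid on a frame exactly when R is euclidean. Such an R need not be euclidean, so not valid.
(D) q -> Box Dia q is axiom B, which corresponds to symmetry. Such an R need not be symmetric — not valid.
(E) Box q -> Dia q (axiom D) characterises the serial frames. Every such R is serial — valid.

E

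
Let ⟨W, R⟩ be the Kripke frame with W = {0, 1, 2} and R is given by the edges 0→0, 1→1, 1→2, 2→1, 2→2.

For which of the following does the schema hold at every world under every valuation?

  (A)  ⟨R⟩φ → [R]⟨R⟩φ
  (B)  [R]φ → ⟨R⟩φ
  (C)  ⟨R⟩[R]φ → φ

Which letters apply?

A, B, C

R is symmetric: every R-edge is matched by its reverse.
R is euclidean: any two R-successors of the same world are R-related.
R is serial: every world has an R-successor.
(A) ⟨R⟩φ → [R]⟨R⟩φ is axiom 5; it is valid on a frame exactly when R is euclidean. R is euclidean, so valid.
(B) [R]φ → ⟨R⟩φ (axiom D) characterises the serial frames. R is serial — valid.
(C) ⟨R⟩[R]φ → φ (the dual of axiom B) characterises the symmetric frames. R is symmetric — valid.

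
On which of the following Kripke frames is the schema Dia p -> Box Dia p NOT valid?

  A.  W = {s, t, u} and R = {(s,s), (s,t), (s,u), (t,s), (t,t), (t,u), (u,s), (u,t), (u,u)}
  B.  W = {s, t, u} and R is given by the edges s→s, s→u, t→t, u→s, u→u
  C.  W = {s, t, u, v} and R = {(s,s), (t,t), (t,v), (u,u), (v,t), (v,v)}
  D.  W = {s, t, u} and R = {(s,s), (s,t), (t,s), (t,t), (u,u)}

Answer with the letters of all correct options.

none

The schema Dia p -> Box Dia p is axiom 5; it is valid on a frame iff R is euclidean.
(A) R is euclidean (any two R-successors of the same world are R-related), so the schema is valid here.
(B) R is euclidean (any two R-successors of the same world are R-related), so the schema is valid here.
(C) R is euclidean (any two R-successors of the same world are R-related), so the schema is valid here.
(D) R is euclidean (any two R-successors of the same world are R-related), so the schema is valid here.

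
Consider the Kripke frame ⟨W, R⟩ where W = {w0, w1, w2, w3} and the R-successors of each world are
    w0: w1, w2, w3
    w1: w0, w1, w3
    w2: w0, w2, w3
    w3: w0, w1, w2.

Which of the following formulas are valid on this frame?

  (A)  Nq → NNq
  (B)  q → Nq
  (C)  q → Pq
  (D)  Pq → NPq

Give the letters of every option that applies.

R is not reflexive: not w0 R w0.
R is not transitive: w0 R w1 and w1 R w0 but not w0 R w0.
R is not euclidean: w0 R w1 and w0 R w2 but not w1 R w2.
R is not a subset of the identity: w0 R w1 with w0 ≠ w1.
(A) Nq → NNq is axiom 4; it is valid on a frame exactly when R is transitive. R is not transitive, so not valid.
(B) q → Nq is valid only on frames where every R-edge is a self-loop. Here R ⊄ identity — not valid.
(C) q → Pq is the dual of axiom T; it is valid on a frame exactly when R is reflexive. R is not reflexive, so not valid.
(D) axiom 5: valid iff R is euclidean. R is not euclidean — not valid.

none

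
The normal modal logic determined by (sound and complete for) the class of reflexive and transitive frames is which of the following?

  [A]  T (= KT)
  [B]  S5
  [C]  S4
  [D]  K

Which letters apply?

C

(A) T (= KT) is determined by the class of reflexive frames.
(B) S5 is determined by the class of reflexive, symmetric, and transitive frames.
(C) S4 is determined by exactly this class.
(D) K is determined by the class of arbitrary frames.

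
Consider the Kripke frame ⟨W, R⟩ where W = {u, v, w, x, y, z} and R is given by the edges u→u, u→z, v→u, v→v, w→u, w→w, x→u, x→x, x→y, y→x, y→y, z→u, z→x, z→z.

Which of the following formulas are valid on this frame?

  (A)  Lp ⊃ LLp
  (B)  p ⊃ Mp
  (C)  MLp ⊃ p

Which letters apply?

B

R is reflexive: each world relates to itself.
R is not symmetric: v R u but not u R v.
R is not transitive: u R z and z R x but not u R x.
(A) Lp ⊃ LLp is axiom 4; it is valid on a frame exactly when R is transitive. R is not transitive, so not valid.
(B) p ⊃ Mp (the dual of axiom T) characterises the reflexive frames. R is reflexive — valid.
(C) MLp ⊃ p (the dual of axiom B) characterises the symmetric frames. R is not symmetric — not valid.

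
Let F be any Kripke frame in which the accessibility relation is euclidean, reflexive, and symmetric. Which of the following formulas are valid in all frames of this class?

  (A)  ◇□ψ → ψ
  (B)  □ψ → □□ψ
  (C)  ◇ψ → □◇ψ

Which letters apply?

A, B, C

A relation that is euclidean, reflexive, and symmetric is also serial and transitive.
(A) ◇□ψ → ψ is the dual of axiom B; it is valid on a frame exactly when R is symmetric. Every such R is symmetric, so valid.
(B) □ψ → □□ψ is axiom 4; it is valid on a frame exactly when R is transitive. Every such R is transitive, so valid.
(C) ◇ψ → □◇ψ is axiom 5, which corresponds to the euclidean property. Every such R is euclidean — valid.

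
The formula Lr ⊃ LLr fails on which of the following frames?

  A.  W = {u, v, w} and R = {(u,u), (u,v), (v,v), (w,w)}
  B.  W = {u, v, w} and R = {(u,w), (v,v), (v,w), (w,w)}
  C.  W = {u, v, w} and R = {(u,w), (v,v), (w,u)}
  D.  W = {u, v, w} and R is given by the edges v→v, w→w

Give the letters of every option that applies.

The schema Lr ⊃ LLr is axiom 4; it is valid on a frame iff R is transitive.
(A) R is transitive (R is closed under composition), so the schema is valid here.
(B) R is transitive (R is closed under composition), so the schema is valid here.
(C) R is not transitive (u R w and w R u but not u R u), so the schema fails here.
(D) R is transitive (R is closed under composition), so the schema is valid here.

C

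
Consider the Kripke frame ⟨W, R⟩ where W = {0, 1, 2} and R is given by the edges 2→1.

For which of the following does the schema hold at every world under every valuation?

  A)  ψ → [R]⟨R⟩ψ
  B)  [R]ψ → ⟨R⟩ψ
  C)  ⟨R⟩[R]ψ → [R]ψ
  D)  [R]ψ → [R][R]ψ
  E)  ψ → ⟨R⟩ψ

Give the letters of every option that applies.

D

R is not reflexive: not 0 R 0.
R is not symmetric: 2 R 1 but not 1 R 2.
R is transitive: R is closed under composition.
R is not euclidean: 2 R 1 and 2 R 1 but not 1 R 1.
R is not serial: 0 has no R-successor.
(A) ψ → [R]⟨R⟩ψ (axiom B) characterises the symmetric frames. R is not symmetric — not valid.
(B) axiom D: valid iff R is serial. R is not serial — not valid.
(C) the dual of axiom 5: valid iff R is euclidean. R is not euclidean — not valid.
(D) [R]ψ → [R][R]ψ is axiom 4, which corresponds to transitivity. R is transitive — valid.
(E) ψ → ⟨R⟩ψ is the dual of axiom T; it is valid on a frame exactly when R is reflexive. R is not reflexive, so not valid.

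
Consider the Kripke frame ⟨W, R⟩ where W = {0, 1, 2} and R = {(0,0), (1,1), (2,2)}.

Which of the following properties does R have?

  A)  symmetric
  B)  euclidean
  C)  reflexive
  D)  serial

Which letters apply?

(A) symmetric: every R-edge is matched by its reverse.
(B) euclidean: any two R-successors of the same world are R-related.
(C) reflexive: each world relates to itself.
(D) serial: every world has an R-successor.

A, B, C, D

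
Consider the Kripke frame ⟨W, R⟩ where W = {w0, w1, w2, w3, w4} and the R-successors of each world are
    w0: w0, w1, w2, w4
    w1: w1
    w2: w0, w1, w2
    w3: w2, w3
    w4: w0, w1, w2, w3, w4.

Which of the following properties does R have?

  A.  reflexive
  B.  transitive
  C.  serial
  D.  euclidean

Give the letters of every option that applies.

(A) reflexive: each world relates to itself.
(B) not transitive: w0 R w4 and w4 R w3 but not w0 R w3.
(C) serial: every world has an R-successor.
(D) not euclidean: w0 R w1 and w0 R w0 but not w1 R w0.

A, C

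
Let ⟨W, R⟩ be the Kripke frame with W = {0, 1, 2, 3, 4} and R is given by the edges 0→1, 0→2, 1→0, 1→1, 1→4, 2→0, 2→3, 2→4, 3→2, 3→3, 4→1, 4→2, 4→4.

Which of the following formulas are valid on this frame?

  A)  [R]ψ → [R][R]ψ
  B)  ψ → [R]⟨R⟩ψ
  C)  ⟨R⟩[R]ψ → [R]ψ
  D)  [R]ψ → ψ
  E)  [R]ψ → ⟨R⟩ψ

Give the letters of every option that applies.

B, E

R is not reflexive: not 0 R 0.
R is symmetric: every R-edge is matched by its reverse.
R is not transitive: 0 R 1 and 1 R 0 but not 0 R 0.
R is not euclidean: 0 R 1 and 0 R 2 but not 1 R 2.
R is serial: every world has an R-successor.
(A) [R]ψ → [R][R]ψ (axiom 4) characterises the transitive frames. R is not transitive — not valid.
(B) ψ → [R]⟨R⟩ψ is axiom B; it is valid on a frame exactly when R is symmetric. R is symmetric, so valid.
(C) the dual of axiom 5: valid iff R is euclidean. R is not euclidean — not valid.
(D) axiom T: valid iff R is reflexive. R is not reflexive — not valid.
(E) axiom D: valid iff R is serial. R is serial — valid.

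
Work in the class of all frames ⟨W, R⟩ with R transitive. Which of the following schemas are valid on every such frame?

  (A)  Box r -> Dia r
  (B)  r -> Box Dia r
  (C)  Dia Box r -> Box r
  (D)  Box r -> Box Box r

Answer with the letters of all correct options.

(A) Box r -> Dia r is axiom D, which corresponds to seriality. Such an R need not be serial — not valid.
(B) r -> Box Dia r is axiom B, which corresponds to symmetry. Such an R need not be symmetric — not valid.
(C) Dia Box r -> Box r is the dual of axiom 5, which corresponds to the euclidean property. Such an R need not be euclidean — not valid.
(D) axiom 4: valid iff R is transitive. Every such R is transitive — valid.

D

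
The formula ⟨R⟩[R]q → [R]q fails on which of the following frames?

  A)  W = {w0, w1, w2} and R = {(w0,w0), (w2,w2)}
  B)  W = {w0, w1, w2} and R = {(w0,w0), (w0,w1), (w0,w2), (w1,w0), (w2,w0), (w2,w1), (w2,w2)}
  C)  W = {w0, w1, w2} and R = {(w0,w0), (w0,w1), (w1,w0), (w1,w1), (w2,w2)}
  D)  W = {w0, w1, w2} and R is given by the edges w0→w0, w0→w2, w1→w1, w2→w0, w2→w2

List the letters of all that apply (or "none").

The schema ⟨R⟩[R]q → [R]q is the dual of axiom 5; it is valid on a frame iff R is euclidean.
(A) R is euclidean (any two R-successors of the same world are R-related), so the schema is valid here.
(B) R is not euclidean (w0 R w1 and w0 R w2 but not w1 R w2), so the schema fails here.
(C) R is euclidean (any two R-successors of the same world are R-related), so the schema is valid here.
(D) R is euclidean (any two R-successors of the same world are R-related), so the schema is valid here.

B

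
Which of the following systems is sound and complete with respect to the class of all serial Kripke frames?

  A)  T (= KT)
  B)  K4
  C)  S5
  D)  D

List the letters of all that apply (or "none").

D

(A) T (= KT) is determined by the class of reflexive frames.
(B) K4 is determined by the class of transitive frames.
(C) S5 is determined by the class of reflexive, symmetric, and transitive frames.
(D) D is determined by exactly this class.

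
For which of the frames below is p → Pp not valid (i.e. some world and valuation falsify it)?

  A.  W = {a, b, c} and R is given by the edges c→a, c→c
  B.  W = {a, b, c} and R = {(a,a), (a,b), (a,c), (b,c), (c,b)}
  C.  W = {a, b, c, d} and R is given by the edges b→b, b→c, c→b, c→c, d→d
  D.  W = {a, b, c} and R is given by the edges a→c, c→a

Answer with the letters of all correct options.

The schema p → Pp is the dual of axiom T; it is valid on a frame iff R is reflexive.
(A) R is not reflexive (not a R a), so the schema fails here.
(B) R is not reflexive (not b R b), so the schema fails here.
(C) R is not reflexive (not a R a), so the schema fails here.
(D) R is not reflexive (not a R a), so the schema fails here.

A, B, C, D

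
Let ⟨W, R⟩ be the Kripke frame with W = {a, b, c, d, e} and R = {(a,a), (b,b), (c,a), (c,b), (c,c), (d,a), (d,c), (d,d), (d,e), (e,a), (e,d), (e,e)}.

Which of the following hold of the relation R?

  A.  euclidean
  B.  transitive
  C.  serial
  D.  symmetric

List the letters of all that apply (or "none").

C

(A) not euclidean: c R a and c R b but not a R b.
(B) not transitive: d R c and c R b but not d R b.
(C) serial: every world has an R-successor.
(D) not symmetric: c R a but not a R c.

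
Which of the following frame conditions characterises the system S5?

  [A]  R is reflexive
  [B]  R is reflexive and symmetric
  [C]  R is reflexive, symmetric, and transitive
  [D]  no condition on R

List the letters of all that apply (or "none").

C

(A) this class determines T (= KT), not S5.
(B) this class determines B (= KTB), not S5.
(C) S5 is sound and complete for exactly this class.
(D) this class determines K, not S5.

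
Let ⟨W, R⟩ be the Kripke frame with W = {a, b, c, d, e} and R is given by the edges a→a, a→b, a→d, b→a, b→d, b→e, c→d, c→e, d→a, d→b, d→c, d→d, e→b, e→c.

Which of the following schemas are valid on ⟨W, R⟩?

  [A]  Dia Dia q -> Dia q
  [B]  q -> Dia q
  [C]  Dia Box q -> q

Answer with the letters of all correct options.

R is not reflexive: not b R b.
R is symmetric: every R-edge is matched by its reverse.
R is not transitive: a R b and b R e but not a R e.
(A) Dia Dia q -> Dia q (the dual of axiom 4) characterises the transitive frames. R is not transitive — not valid.
(B) q -> Dia q is the dual of axiom T, which corresponds to reflexivity. R is not reflexive — not valid.
(C) Dia Box q -> q is the dual of axiom B, which corresponds to symmetry. R is symmetric — valid.

C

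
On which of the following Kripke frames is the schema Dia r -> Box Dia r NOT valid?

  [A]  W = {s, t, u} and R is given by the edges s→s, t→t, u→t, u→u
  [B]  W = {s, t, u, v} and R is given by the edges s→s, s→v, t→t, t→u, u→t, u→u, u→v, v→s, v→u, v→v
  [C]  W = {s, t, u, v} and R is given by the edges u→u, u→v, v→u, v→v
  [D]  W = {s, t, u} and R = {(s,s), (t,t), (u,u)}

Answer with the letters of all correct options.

The schema Dia r -> Box Dia r is axiom 5; it is valid on a frame iff R is euclidean.
(A) R is not euclidean (u R t and u R u but not t R u), so the schema fails here.
(B) R is not euclidean (u R t and u R v but not t R v), so the schema fails here.
(C) R is euclidean (any two R-successors of the same world are R-related), so the schema is valid here.
(D) R is euclidean (any two R-successors of the same world are R-related), so the schema is valid here.

A, B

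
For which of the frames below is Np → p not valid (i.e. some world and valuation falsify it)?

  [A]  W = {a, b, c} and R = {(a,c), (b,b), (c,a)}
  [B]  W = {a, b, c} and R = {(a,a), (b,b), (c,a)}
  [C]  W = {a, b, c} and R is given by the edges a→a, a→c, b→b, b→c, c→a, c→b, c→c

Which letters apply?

The schema Np → p is axiom T; it is valid on a frame iff R is reflexive.
(A) R is not reflexive (not a R a), so the schema fails here.
(B) R is not reflexive (not c R c), so the schema fails here.
(C) R is reflexive (each world relates to itself), so the schema is valid here.

A, B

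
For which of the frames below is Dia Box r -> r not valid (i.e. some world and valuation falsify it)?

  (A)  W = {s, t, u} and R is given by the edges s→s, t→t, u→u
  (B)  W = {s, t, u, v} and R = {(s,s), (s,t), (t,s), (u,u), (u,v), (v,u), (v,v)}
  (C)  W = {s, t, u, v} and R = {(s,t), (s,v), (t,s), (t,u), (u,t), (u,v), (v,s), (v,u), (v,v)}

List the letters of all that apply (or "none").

none

The schema Dia Box r -> r is the dual of axiom B; it is valid on a frame iff R is symmetric.
(A) R is symmetric (every R-edge is matched by its reverse), so the schema is valid here.
(B) R is symmetric (every R-edge is matched by its reverse), so the schema is valid here.
(C) R is symmetric (every R-edge is matched by its reverse), so the schema is valid here.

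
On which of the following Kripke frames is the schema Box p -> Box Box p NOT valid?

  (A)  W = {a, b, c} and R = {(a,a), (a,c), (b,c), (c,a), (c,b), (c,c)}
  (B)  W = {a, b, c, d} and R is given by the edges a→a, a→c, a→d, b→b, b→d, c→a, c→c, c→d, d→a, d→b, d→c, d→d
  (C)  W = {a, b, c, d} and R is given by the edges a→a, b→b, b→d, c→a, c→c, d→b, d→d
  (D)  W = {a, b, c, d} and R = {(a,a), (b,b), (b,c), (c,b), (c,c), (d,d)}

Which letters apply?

A, B

The schema Box p -> Box Box p is axiom 4; it is valid on a frame iff R is transitive.
(A) R is not transitive (a R c and c R b but not a R b), so the schema fails here.
(B) R is not transitive (a R d and d R b but not a R b), so the schema fails here.
(C) R is transitive (R is closed under composition), so the schema is valid here.
(D) R is transitive (R is closed under composition), so the schema is valid here.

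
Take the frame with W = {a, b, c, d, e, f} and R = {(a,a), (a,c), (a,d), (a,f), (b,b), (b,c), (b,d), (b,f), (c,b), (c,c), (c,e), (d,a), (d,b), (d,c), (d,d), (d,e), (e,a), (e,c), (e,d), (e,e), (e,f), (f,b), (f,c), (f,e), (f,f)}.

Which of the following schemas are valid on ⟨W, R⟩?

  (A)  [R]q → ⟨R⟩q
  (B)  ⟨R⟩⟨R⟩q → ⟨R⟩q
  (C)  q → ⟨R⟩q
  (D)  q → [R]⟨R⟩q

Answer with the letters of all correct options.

A, C

R is reflexive: each world relates to itself.
R is not symmetric: a R c but not c R a.
R is not transitive: a R c and c R b but not a R b.
R is serial: every world has an R-successor.
(A) [R]q → ⟨R⟩q (axiom D) characterises the serial frames. R is serial — valid.
(B) ⟨R⟩⟨R⟩q → ⟨R⟩q is the dual of axiom 4, which corresponds to transitivity. R is not transitive — not valid.
(C) q → ⟨R⟩q is the dual of axiom T, which corresponds to reflexivity. R is reflexive — valid.
(D) q → [R]⟨R⟩q (axiom B) characterises the symmetric frames. R is not symmetric — not valid.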